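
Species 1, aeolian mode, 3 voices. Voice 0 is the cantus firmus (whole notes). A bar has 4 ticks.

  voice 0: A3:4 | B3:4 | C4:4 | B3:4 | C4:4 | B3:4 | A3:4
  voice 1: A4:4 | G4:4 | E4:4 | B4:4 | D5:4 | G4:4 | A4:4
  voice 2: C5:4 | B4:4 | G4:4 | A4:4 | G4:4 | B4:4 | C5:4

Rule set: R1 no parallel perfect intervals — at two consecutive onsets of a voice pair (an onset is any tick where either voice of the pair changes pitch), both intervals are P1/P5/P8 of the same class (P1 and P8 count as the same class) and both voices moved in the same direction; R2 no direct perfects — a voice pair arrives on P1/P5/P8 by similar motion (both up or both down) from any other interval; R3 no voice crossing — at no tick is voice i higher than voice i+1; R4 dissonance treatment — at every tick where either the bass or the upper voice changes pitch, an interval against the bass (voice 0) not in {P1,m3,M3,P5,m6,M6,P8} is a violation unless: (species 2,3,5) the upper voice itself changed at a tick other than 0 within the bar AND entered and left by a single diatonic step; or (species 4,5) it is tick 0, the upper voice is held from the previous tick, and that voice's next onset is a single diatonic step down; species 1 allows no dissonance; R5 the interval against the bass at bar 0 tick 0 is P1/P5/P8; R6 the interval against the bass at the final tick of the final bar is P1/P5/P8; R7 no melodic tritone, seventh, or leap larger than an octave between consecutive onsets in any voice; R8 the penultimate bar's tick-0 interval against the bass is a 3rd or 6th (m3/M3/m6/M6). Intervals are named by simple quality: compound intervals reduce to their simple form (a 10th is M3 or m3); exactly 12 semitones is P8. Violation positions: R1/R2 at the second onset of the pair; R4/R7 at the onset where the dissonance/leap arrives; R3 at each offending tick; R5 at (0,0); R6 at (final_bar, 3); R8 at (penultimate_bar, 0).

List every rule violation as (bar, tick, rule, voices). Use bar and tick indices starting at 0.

bar 0: v0=A3 v1=A4 v2=C5 downbeat m3
bar 1: v0=B3 v1=G4 v2=B4 downbeat P8
bar 2: v0=C4 v1=E4 v2=G4 downbeat P5
bar 3: v0=B3 v1=B4 v2=A4 downbeat m7
bar 4: v0=C4 v1=D5 v2=G4 downbeat P5
bar 5: v0=B3 v1=G4 v2=B4 downbeat P8
bar 6: v0=A3 v1=A4 v2=C5 downbeat m3
  -> R5 @ bar 0 tick 0 v(0, 2): opens on m3
  -> R3 @ bar 3 tick 0 v(1, 2): B4 above A4
  -> R4 @ bar 3 tick 0 v(0, 2): B3/A4 m7 untreated
  -> R3 @ bar 3 tick 1 v(1, 2): B4 above A4
  -> R3 @ bar 3 tick 2 v(1, 2): B4 above A4
  -> R3 @ bar 3 tick 3 v(1, 2): B4 above A4
  -> R3 @ bar 4 tick 0 v(1, 2): D5 above G4
  -> R4 @ bar 4 tick 0 v(0, 1): C4/D5 M2 untreated
  -> R3 @ bar 4 tick 1 v(1, 2): D5 above G4
  -> R3 @ bar 4 tick 2 v(1, 2): D5 above G4
  -> R3 @ bar 4 tick 3 v(1, 2): D5 above G4
  -> R8 @ bar 5 tick 0 v(0, 2): penult P8 not 3rd/6th
  -> R6 @ bar 6 tick 3 v(0, 2): closes on m3

(0, 0, R5, (0, 2))
(3, 0, R3, (1, 2))
(3, 0, R4, (0, 2))
(3, 1, R3, (1, 2))
(3, 2, R3, (1, 2))
(3, 3, R3, (1, 2))
(4, 0, R3, (1, 2))
(4, 0, R4, (0, 1))
(4, 1, R3, (1, 2))
(4, 2, R3, (1, 2))
(4, 3, R3, (1, 2))
(5, 0, R8, (0, 2))
(6, 3, R6, (0, 2))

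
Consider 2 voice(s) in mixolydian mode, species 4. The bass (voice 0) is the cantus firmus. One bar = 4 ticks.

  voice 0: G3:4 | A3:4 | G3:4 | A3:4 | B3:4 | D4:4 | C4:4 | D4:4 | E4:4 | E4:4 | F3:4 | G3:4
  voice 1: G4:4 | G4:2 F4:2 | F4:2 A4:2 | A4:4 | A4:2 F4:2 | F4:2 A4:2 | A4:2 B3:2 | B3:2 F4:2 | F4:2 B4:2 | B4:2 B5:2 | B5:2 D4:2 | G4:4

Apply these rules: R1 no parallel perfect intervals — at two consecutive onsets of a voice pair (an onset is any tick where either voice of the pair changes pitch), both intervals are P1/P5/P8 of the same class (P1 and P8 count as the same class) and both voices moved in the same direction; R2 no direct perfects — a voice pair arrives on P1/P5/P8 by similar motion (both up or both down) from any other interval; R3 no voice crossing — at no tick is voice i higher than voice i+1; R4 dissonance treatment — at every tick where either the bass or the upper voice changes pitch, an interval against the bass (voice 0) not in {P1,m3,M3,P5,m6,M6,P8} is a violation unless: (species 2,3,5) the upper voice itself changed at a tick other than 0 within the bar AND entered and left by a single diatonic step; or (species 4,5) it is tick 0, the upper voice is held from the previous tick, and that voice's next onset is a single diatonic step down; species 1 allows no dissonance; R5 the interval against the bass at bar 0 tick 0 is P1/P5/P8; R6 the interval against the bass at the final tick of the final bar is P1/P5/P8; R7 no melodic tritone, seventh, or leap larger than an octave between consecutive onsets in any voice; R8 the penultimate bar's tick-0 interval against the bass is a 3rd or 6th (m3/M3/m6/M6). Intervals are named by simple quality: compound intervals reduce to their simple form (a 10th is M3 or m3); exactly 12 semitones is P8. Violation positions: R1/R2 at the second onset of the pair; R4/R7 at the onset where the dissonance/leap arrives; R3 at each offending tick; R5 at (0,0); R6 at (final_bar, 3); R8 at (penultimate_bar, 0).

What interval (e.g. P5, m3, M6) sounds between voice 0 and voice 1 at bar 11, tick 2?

voice 0=G3 voice 1=G4 -> P8

P8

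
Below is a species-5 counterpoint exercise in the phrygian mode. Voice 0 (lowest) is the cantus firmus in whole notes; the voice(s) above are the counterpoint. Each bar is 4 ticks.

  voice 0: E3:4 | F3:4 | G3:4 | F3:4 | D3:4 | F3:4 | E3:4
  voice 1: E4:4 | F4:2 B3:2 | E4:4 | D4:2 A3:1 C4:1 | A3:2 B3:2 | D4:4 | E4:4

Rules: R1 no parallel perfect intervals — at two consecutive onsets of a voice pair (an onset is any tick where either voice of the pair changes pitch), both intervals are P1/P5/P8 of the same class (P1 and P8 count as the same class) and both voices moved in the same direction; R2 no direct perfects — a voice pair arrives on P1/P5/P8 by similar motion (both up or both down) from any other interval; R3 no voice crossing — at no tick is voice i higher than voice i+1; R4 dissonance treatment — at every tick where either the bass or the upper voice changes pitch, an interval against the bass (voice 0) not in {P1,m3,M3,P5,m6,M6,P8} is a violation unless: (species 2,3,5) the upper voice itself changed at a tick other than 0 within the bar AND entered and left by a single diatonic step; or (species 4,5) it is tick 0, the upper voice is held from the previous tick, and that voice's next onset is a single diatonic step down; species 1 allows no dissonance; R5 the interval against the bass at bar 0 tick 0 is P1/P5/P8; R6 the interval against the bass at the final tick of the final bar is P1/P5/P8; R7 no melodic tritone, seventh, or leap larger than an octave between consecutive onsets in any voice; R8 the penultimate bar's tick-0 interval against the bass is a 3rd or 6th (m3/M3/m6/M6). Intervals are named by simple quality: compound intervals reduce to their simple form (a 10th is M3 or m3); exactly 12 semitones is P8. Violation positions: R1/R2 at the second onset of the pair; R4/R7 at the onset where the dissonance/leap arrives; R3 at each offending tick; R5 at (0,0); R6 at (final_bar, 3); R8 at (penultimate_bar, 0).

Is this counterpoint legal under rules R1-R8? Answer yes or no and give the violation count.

bar 0: v0=E3 v1=E4 (P8)
bar 1: v0=F3 v1=F4 (P8)
bar 2: v0=G3 v1=E4 (M6)
bar 3: v0=F3 v1=D4 (M6)
bar 4: v0=D3 v1=A3 (P5)
bar 5: v0=F3 v1=D4 (M6)
bar 6: v0=E3 v1=E4 (P8)
  R1 @ bar1.0: E3/E4 P8 -> F3/F4 P8 similar
  R4 @ bar1.2: F3/B3 TT untreated
  R7 @ bar1.2: F4->B3 leap 6st
  R1 @ bar4.0: F3/C4 P5 -> D3/A3 P5 similar

No (4 violations)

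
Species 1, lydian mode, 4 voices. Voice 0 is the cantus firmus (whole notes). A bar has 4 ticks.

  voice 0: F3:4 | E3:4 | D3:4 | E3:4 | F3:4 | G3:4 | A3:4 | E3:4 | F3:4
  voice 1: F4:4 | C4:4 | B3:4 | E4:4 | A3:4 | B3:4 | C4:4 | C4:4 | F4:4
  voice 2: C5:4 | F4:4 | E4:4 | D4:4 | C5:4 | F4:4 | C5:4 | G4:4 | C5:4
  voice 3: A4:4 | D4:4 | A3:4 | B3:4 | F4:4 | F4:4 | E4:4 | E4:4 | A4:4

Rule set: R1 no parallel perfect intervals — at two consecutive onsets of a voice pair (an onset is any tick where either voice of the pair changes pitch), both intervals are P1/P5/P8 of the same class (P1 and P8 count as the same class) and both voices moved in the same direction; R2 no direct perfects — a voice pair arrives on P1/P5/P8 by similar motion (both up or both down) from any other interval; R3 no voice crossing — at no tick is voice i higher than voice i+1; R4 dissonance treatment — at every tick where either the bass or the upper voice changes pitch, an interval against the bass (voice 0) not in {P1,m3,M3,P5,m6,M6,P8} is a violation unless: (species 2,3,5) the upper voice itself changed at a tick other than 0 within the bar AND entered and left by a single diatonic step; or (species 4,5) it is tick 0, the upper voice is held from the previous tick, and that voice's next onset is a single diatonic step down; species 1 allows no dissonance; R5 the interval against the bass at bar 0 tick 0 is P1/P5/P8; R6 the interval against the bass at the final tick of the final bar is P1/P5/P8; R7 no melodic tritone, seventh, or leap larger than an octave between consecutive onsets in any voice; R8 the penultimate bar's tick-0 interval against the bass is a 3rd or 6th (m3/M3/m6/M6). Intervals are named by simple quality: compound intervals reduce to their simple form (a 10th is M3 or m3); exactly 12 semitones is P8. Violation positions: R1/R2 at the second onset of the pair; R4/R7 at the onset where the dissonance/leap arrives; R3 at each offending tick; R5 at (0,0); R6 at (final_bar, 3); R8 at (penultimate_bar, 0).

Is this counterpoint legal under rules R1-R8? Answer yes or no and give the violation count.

No (58 violations)

bar 0: v0=F3 v1=F4 v2=C5 v3=A4 (M3)
bar 1: v0=E3 v1=C4 v2=F4 v3=D4 (m7)
bar 2: v0=D3 v1=B3 v2=E4 v3=A3 (P5)
bar 3: v0=E3 v1=E4 v2=D4 v3=B3 (P5)
bar 4: v0=F3 v1=A3 v2=C5 v3=F4 (P8)
bar 5: v0=G3 v1=B3 v2=F4 v3=F4 (m7)
bar 6: v0=A3 v1=C4 v2=C5 v3=E4 (P5)
bar 7: v0=E3 v1=C4 v2=G4 v3=E4 (P8)
bar 8: v0=F3 v1=F4 v2=C5 v3=A4 (M3)
  R3 @ bar0.0: C5 above A4
  R5 @ bar0.0: opens on M3
  R3 @ bar0.1: C5 above A4
  R3 @ bar0.2: C5 above A4
  R3 @ bar0.3: C5 above A4
  R3 @ bar1.0: F4 above D4
  R4 @ bar1.0: E3/F4 m2 untreated
  R4 @ bar1.0: E3/D4 m7 untreated
  R3 @ bar1.1: F4 above D4
  R3 @ bar1.2: F4 above D4
  R3 @ bar1.3: F4 above D4
  R2 @ bar2.0: E3/D4 m7 -> D3/A3 P5 similar
  R2 @ bar2.0: F4/D4 m3 -> E4/A3 P5 similar
  R3 @ bar2.0: E4 above A3
  R4 @ bar2.0: D3/E4 M2 untreated
  R3 @ bar2.1: E4 above A3
  R3 @ bar2.2: E4 above A3
  R3 @ bar2.3: E4 above A3
  R1 @ bar3.0: D3/A3 P5 -> E3/B3 P5 similar
  R2 @ bar3.0: D3/B3 M6 -> E3/E4 P8 similar
  R3 @ bar3.0: E4 above D4
  R3 @ bar3.0: D4 above B3
  R4 @ bar3.0: E3/D4 m7 untreated
  R3 @ bar3.1: E4 above D4
  R3 @ bar3.1: D4 above B3
  R3 @ bar3.2: E4 above D4
  R3 @ bar3.2: D4 above B3
  R3 @ bar3.3: E4 above D4
  R3 @ bar3.3: D4 above B3
  R2 @ bar4.0: E3/D4 m7 -> F3/C5 P5 similar
  R2 @ bar4.0: E3/B3 P5 -> F3/F4 P8 similar
  R2 @ bar4.0: D4/B3 m3 -> C5/F4 P5 similar
  R3 @ bar4.0: C5 above F4
  R7 @ bar4.0: D4->C5 leap 10st
  R7 @ bar4.0: B3->F4 leap 6st
  R3 @ bar4.1: C5 above F4
  R3 @ bar4.2: C5 above F4
  R3 @ bar4.3: C5 above F4
  R4 @ bar5.0: G3/F4 m7 untreated
  R4 @ bar5.0: G3/F4 m7 untreated
  R2 @ bar6.0: B3/F4 TT -> C4/C5 P8 similar
  R3 @ bar6.0: C5 above E4
  R3 @ bar6.1: C5 above E4
  R3 @ bar6.2: C5 above E4
  R3 @ bar6.3: C5 above E4
  R3 @ bar7.0: G4 above E4
  R8 @ bar7.0: penult P8 not 3rd/6th
  R3 @ bar7.1: G4 above E4
  R3 @ bar7.2: G4 above E4
  R3 @ bar7.3: G4 above E4
  R1 @ bar8.0: C4/G4 P5 -> F4/C5 P5 similar
  R2 @ bar8.0: E3/C4 m6 -> F3/F4 P8 similar
  R2 @ bar8.0: E3/G4 m3 -> F3/C5 P5 similar
  R3 @ bar8.0: C5 above A4
  R3 @ bar8.1: C5 above A4
  R3 @ bar8.2: C5 above A4
  R3 @ bar8.3: C5 above A4
  R6 @ bar8.3: closes on M3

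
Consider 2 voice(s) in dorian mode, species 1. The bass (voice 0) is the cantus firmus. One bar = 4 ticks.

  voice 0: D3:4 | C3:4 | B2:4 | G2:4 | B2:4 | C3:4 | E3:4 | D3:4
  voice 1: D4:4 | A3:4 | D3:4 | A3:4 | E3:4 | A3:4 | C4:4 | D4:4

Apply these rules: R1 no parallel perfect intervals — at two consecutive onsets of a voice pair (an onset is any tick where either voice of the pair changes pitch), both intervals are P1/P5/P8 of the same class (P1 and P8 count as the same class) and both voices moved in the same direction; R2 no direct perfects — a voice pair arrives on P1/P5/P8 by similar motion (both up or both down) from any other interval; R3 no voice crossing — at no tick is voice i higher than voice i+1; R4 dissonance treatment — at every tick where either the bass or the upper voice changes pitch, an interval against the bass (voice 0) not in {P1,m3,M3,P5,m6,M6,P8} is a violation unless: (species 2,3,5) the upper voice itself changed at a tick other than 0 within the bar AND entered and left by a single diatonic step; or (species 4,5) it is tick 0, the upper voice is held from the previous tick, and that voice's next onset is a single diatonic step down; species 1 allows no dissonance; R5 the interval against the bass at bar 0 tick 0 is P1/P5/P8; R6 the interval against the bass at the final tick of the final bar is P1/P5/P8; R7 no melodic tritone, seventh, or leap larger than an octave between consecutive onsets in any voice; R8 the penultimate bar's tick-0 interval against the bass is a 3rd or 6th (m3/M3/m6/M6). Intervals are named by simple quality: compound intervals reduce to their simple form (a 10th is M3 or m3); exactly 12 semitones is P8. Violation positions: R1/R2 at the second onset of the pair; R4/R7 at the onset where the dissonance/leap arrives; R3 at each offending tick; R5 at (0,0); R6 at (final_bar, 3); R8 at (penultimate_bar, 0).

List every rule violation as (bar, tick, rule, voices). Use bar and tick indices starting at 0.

(3, 0, R4, (0, 1))
(4, 0, R4, (0, 1))

bar 0: v0=D3 v1=D4 downbeat P8
bar 1: v0=C3 v1=A3 downbeat M6
bar 2: v0=B2 v1=D3 downbeat m3
bar 3: v0=G2 v1=A3 downbeat M2
bar 4: v0=B2 v1=E3 downbeat P4
bar 5: v0=C3 v1=A3 downbeat M6
bar 6: v0=E3 v1=C4 downbeat m6
bar 7: v0=D3 v1=D4 downbeat P8
  -> R4 @ bar 3 tick 0 v(0, 1): G2/A3 M2 untreated
  -> R4 @ bar 4 tick 0 v(0, 1): B2/E3 P4 untreated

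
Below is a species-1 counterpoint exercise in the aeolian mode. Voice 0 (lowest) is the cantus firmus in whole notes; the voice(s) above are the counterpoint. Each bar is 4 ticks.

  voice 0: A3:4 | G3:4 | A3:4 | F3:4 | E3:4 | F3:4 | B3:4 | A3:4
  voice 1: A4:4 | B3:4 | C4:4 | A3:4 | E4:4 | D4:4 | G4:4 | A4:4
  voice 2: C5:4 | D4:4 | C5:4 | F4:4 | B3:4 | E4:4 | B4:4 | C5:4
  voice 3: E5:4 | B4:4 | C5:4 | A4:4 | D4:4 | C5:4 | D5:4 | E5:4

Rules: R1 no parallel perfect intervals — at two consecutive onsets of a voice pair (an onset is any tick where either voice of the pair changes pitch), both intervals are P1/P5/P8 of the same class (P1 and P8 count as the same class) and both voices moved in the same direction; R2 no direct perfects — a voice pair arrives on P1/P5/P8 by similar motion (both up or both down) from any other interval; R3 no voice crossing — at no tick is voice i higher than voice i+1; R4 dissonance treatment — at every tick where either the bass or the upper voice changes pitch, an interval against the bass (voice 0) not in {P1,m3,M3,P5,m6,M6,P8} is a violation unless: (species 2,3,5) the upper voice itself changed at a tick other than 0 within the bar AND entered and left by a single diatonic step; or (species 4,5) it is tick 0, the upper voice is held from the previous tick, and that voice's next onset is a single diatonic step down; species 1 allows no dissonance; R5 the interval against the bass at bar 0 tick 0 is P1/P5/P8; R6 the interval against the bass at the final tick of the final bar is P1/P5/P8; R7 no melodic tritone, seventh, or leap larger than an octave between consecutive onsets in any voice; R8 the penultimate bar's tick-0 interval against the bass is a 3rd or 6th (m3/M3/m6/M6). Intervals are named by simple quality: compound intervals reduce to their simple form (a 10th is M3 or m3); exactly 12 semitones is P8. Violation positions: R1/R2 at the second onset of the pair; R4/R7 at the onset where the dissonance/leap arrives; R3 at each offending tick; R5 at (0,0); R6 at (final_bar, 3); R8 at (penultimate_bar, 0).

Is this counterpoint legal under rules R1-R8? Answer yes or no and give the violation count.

bar 0: v0=A3 v1=A4 v2=C5 v3=E5 (P5)
bar 1: v0=G3 v1=B3 v2=D4 v3=B4 (M3)
bar 2: v0=A3 v1=C4 v2=C5 v3=C5 (m3)
bar 3: v0=F3 v1=A3 v2=F4 v3=A4 (M3)
bar 4: v0=E3 v1=E4 v2=B3 v3=D4 (m7)
bar 5: v0=F3 v1=D4 v2=E4 v3=C5 (P5)
bar 6: v0=B3 v1=G4 v2=B4 v3=D5 (m3)
bar 7: v0=A3 v1=A4 v2=C5 v3=E5 (P5)
  R5 @ bar0.0: opens on m3
  R2 @ bar1.0: A3/C5 m3 -> G3/D4 P5 similar
  R2 @ bar1.0: A4/E5 P5 -> B3/B4 P8 similar
  R7 @ bar1.0: A4->B3 leap 10st
  R7 @ bar1.0: C5->D4 leap 10st
  R1 @ bar2.0: B3/B4 P8 -> C4/C5 P8 similar
  R2 @ bar2.0: B3/D4 m3 -> C4/C5 P8 similar
  R2 @ bar2.0: D4/B4 M6 -> C5/C5 P1 similar
  R7 @ bar2.0: D4->C5 leap 10st
  R1 @ bar3.0: C4/C5 P8 -> A3/A4 P8 similar
  R2 @ bar3.0: A3/C5 m3 -> F3/F4 P8 similar
  R2 @ bar4.0: F3/F4 P8 -> E3/B3 P5 similar
  R3 @ bar4.0: E4 above B3
  R4 @ bar4.0: E3/D4 m7 untreated
  R7 @ bar4.0: F4->B3 leap 6st
  R3 @ bar4.1: E4 above B3
  R3 @ bar4.2: E4 above B3
  R3 @ bar4.3: E4 above B3
  R2 @ bar5.0: E3/D4 m7 -> F3/C5 P5 similar
  R4 @ bar5.0: F3/E4 M7 untreated
  R7 @ bar5.0: D4->C5 leap 10st
  R2 @ bar6.0: F3/E4 M7 -> B3/B4 P8 similar
  R2 @ bar6.0: D4/C5 m7 -> G4/D5 P5 similar
  R7 @ bar6.0: F3->B3 leap 6st
  R8 @ bar6.0: penult P8 not 3rd/6th
  R1 @ bar7.0: G4/D5 P5 -> A4/E5 P5 similar
  R6 @ bar7.3: closes on m3

No (27 violations)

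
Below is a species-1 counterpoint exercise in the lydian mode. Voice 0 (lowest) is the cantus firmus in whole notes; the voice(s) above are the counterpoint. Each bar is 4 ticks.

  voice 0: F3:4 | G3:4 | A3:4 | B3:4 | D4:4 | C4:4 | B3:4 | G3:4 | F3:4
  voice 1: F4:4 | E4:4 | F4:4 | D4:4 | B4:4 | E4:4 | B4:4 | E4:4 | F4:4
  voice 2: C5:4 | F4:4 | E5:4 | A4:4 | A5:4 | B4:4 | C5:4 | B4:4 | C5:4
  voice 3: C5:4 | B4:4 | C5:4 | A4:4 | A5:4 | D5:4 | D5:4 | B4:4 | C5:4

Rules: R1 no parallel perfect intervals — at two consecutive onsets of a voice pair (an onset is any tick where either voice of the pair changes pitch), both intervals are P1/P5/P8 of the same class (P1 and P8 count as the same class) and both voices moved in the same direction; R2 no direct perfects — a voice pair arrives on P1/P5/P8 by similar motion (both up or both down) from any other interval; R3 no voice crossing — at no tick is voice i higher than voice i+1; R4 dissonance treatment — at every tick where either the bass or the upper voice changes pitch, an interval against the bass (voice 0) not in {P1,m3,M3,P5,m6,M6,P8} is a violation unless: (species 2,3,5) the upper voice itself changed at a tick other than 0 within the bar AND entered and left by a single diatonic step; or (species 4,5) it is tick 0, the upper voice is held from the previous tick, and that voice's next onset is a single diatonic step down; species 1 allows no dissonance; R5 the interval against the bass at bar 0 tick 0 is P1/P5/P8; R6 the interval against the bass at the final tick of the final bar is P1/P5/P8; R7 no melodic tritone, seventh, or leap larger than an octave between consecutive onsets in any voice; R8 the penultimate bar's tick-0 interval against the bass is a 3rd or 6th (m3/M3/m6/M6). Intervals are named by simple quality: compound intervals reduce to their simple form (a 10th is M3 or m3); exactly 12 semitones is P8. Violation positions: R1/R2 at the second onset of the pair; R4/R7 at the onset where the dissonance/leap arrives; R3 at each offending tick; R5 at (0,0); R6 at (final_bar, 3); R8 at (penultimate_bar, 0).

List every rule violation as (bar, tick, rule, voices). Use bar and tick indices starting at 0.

(1, 0, R1, (1, 3))
(1, 0, R4, (0, 2))
(2, 0, R1, (1, 3))
(2, 0, R2, (0, 2))
(2, 0, R3, (2, 3))
(2, 0, R7, (2,))
(2, 1, R3, (2, 3))
(2, 2, R3, (2, 3))
(2, 3, R3, (2, 3))
(3, 0, R1, (1, 3))
(3, 0, R2, (1, 2))
(3, 0, R2, (2, 3))
(3, 0, R4, (0, 2))
(3, 0, R4, (0, 3))
(4, 0, R1, (2, 3))
(4, 0, R2, (0, 2))
(4, 0, R2, (0, 3))
(5, 0, R2, (1, 2))
(5, 0, R4, (0, 2))
(5, 0, R4, (0, 3))
(5, 0, R7, (2,))
(6, 0, R4, (0, 2))
(7, 0, R2, (1, 2))
(7, 0, R2, (1, 3))
(7, 0, R2, (2, 3))
(8, 0, R1, (1, 2))
(8, 0, R1, (1, 3))
(8, 0, R1, (2, 3))

bar 0: v0=F3 v1=F4 v2=C5 v3=C5 downbeat P5
bar 1: v0=G3 v1=E4 v2=F4 v3=B4 downbeat M3
bar 2: v0=A3 v1=F4 v2=E5 v3=C5 downbeat m3
bar 3: v0=B3 v1=D4 v2=A4 v3=A4 downbeat m7
bar 4: v0=D4 v1=B4 v2=A5 v3=A5 downbeat P5
bar 5: v0=C4 v1=E4 v2=B4 v3=D5 downbeat M2
bar 6: v0=B3 v1=B4 v2=C5 v3=D5 downbeat m3
bar 7: v0=G3 v1=E4 v2=B4 v3=B4 downbeat M3
bar 8: v0=F3 v1=F4 v2=C5 v3=C5 downbeat P5
  -> R1 @ bar 1 tick 0 v(1, 3): F4/C5 P5 -> E4/B4 P5 similar
  -> R4 @ bar 1 tick 0 v(0, 2): G3/F4 m7 untreated
  -> R1 @ bar 2 tick 0 v(1, 3): E4/B4 P5 -> F4/C5 P5 similar
  -> R2 @ bar 2 tick 0 v(0, 2): G3/F4 m7 -> A3/E5 P5 similar
  -> R3 @ bar 2 tick 0 v(2, 3): E5 above C5
  -> R7 @ bar 2 tick 0 v(2,): F4->E5 leap 11st
  -> R3 @ bar 2 tick 1 v(2, 3): E5 above C5
  -> R3 @ bar 2 tick 2 v(2, 3): E5 above C5
  -> R3 @ bar 2 tick 3 v(2, 3): E5 above C5
  -> R1 @ bar 3 tick 0 v(1, 3): F4/C5 P5 -> D4/A4 P5 similar
  -> R2 @ bar 3 tick 0 v(1, 2): F4/E5 M7 -> D4/A4 P5 similar
  -> R2 @ bar 3 tick 0 v(2, 3): E5/C5 M3 -> A4/A4 P1 similar
  -> R4 @ bar 3 tick 0 v(0, 2): B3/A4 m7 untreated
  -> R4 @ bar 3 tick 0 v(0, 3): B3/A4 m7 untreated
  -> R1 @ bar 4 tick 0 v(2, 3): A4/A4 P1 -> A5/A5 P1 similar
  -> R2 @ bar 4 tick 0 v(0, 2): B3/A4 m7 -> D4/A5 P5 similar
  -> R2 @ bar 4 tick 0 v(0, 3): B3/A4 m7 -> D4/A5 P5 similar
  -> R2 @ bar 5 tick 0 v(1, 2): B4/A5 m7 -> E4/B4 P5 similar
  -> R4 @ bar 5 tick 0 v(0, 2): C4/B4 M7 untreated
  -> R4 @ bar 5 tick 0 v(0, 3): C4/D5 M2 untreated
  -> R7 @ bar 5 tick 0 v(2,): A5->B4 leap 10st
  -> R4 @ bar 6 tick 0 v(0, 2): B3/C5 m2 untreated
  -> R2 @ bar 7 tick 0 v(1, 2): B4/C5 m2 -> E4/B4 P5 similar
  -> R2 @ bar 7 tick 0 v(1, 3): B4/D5 m3 -> E4/B4 P5 similar
  -> R2 @ bar 7 tick 0 v(2, 3): C5/D5 M2 -> B4/B4 P1 similar
  -> R1 @ bar 8 tick 0 v(1, 2): E4/B4 P5 -> F4/C5 P5 similar
  -> R1 @ bar 8 tick 0 v(1, 3): E4/B4 P5 -> F4/C5 P5 similar
  -> R1 @ bar 8 tick 0 v(2, 3): B4/B4 P1 -> C5/C5 P1 similar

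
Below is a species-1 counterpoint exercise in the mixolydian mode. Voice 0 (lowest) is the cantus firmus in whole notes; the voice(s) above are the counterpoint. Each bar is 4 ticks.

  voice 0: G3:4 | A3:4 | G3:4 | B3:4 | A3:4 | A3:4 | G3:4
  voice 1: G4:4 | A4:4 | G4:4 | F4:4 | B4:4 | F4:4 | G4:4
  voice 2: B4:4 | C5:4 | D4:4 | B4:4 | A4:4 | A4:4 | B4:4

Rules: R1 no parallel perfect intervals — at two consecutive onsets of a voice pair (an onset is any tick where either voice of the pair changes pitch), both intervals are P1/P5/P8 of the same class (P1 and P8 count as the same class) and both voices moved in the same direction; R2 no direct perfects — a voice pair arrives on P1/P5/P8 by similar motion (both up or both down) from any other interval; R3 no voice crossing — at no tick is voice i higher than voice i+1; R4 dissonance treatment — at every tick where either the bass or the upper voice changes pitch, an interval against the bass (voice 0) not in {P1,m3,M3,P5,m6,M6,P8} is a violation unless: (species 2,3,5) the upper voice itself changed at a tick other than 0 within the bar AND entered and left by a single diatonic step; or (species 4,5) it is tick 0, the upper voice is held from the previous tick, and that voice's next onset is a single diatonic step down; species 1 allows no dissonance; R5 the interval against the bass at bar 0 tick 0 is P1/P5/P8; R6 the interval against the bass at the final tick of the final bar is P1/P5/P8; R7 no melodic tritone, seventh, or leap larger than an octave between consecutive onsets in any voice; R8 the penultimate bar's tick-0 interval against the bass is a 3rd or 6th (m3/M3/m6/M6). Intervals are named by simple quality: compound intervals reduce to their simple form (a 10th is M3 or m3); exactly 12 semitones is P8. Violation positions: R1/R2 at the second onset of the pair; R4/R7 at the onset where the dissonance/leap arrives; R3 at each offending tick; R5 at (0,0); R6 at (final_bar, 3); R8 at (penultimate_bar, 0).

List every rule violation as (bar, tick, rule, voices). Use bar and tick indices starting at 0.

(0, 0, R5, (0, 2))
(1, 0, R1, (0, 1))
(2, 0, R1, (0, 1))
(2, 0, R2, (0, 2))
(2, 0, R3, (1, 2))
(2, 0, R7, (2,))
(2, 1, R3, (1, 2))
(2, 2, R3, (1, 2))
(2, 3, R3, (1, 2))
(3, 0, R2, (0, 2))
(3, 0, R4, (0, 1))
(4, 0, R1, (0, 2))
(4, 0, R3, (1, 2))
(4, 0, R4, (0, 1))
(4, 0, R7, (1,))
(4, 1, R3, (1, 2))
(4, 2, R3, (1, 2))
(4, 3, R3, (1, 2))
(5, 0, R7, (1,))
(5, 0, R8, (0, 2))
(6, 3, R6, (0, 2))

bar 0: v0=G3 v1=G4 v2=B4 downbeat M3
bar 1: v0=A3 v1=A4 v2=C5 downbeat m3
bar 2: v0=G3 v1=G4 v2=D4 downbeat P5
bar 3: v0=B3 v1=F4 v2=B4 downbeat P8
bar 4: v0=A3 v1=B4 v2=A4 downbeat P8
bar 5: v0=A3 v1=F4 v2=A4 downbeat P8
bar 6: v0=G3 v1=G4 v2=B4 downbeat M3
  -> R5 @ bar 0 tick 0 v(0, 2): opens on M3
  -> R1 @ bar 1 tick 0 v(0, 1): G3/G4 P8 -> A3/A4 P8 similar
  -> R1 @ bar 2 tick 0 v(0, 1): A3/A4 P8 -> G3/G4 P8 similar
  -> R2 @ bar 2 tick 0 v(0, 2): A3/C5 m3 -> G3/D4 P5 similar
  -> R3 @ bar 2 tick 0 v(1, 2): G4 above D4
  -> R7 @ bar 2 tick 0 v(2,): C5->D4 leap 10st
  -> R3 @ bar 2 tick 1 v(1, 2): G4 above D4
  -> R3 @ bar 2 tick 2 v(1, 2): G4 above D4
  -> R3 @ bar 2 tick 3 v(1, 2): G4 above D4
  -> R2 @ bar 3 tick 0 v(0, 2): G3/D4 P5 -> B3/B4 P8 similar
  -> R4 @ bar 3 tick 0 v(0, 1): B3/F4 TT untreated
  -> R1 @ bar 4 tick 0 v(0, 2): B3/B4 P8 -> A3/A4 P8 similar
  -> R3 @ bar 4 tick 0 v(1, 2): B4 above A4
  -> R4 @ bar 4 tick 0 v(0, 1): A3/B4 M2 untreated
  -> R7 @ bar 4 tick 0 v(1,): F4->B4 leap 6st
  -> R3 @ bar 4 tick 1 v(1, 2): B4 above A4
  -> R3 @ bar 4 tick 2 v(1, 2): B4 above A4
  -> R3 @ bar 4 tick 3 v(1, 2): B4 above A4
  -> R7 @ bar 5 tick 0 v(1,): B4->F4 leap 6st
  -> R8 @ bar 5 tick 0 v(0, 2): penult P8 not 3rd/6th
  -> R6 @ bar 6 tick 3 v(0, 2): closes on M3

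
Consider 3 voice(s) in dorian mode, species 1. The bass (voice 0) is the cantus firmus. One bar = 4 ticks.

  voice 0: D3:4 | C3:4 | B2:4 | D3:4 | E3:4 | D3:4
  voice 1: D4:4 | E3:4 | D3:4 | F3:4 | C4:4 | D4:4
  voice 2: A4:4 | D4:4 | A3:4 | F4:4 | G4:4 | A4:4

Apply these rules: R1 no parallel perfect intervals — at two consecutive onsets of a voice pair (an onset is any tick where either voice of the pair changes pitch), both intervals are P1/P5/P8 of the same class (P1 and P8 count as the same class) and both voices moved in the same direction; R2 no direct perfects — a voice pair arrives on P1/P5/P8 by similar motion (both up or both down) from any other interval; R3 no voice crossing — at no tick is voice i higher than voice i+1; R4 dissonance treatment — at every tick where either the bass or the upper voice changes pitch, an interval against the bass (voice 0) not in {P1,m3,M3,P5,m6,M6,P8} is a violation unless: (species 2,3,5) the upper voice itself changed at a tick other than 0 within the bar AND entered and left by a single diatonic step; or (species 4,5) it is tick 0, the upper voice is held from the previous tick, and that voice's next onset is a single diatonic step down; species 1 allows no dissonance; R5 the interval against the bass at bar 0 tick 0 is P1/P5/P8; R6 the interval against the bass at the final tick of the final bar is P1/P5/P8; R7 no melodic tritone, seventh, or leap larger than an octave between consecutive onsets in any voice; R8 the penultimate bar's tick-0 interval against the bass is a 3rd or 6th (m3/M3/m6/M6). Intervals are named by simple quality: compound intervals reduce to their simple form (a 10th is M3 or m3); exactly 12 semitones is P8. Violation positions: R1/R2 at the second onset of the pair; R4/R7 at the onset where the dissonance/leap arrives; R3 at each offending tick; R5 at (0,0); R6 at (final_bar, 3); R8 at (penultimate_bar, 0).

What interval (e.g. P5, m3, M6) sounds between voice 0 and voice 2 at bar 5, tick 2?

P5

voice 0=D3 voice 2=A4 -> P5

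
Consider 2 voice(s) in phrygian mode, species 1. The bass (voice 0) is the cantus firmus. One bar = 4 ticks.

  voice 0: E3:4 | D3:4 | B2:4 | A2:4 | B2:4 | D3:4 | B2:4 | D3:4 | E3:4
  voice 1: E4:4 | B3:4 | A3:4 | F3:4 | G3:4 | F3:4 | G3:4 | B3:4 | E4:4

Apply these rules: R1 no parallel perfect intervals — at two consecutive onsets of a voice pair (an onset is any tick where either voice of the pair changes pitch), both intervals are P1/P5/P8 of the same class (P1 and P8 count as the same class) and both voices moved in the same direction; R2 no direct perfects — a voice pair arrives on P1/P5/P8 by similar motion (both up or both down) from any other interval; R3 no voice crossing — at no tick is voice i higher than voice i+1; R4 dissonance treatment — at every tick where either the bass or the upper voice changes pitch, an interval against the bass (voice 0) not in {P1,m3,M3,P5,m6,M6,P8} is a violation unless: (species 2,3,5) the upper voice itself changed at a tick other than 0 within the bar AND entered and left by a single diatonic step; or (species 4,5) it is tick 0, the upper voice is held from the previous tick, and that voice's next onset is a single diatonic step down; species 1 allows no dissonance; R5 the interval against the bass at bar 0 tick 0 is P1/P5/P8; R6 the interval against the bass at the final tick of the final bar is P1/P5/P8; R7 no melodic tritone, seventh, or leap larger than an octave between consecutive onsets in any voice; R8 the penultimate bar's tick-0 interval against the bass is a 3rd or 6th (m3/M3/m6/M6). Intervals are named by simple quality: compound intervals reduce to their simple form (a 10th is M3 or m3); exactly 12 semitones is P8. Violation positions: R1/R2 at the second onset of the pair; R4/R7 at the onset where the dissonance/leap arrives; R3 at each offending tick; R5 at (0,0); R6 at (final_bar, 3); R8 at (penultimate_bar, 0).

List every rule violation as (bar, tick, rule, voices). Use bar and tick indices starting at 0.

bar 0: v0=E3 v1=E4 downbeat P8
bar 1: v0=D3 v1=B3 downbeat M6
bar 2: v0=B2 v1=A3 downbeat m7
bar 3: v0=A2 v1=F3 downbeat m6
bar 4: v0=B2 v1=G3 downbeat m6
bar 5: v0=D3 v1=F3 downbeat m3
bar 6: v0=B2 v1=G3 downbeat m6
bar 7: v0=D3 v1=B3 downbeat M6
bar 8: v0=E3 v1=E4 downbeat P8
  -> R4 @ bar 2 tick 0 v(0, 1): B2/A3 m7 untreated
  -> R2 @ bar 8 tick 0 v(0, 1): D3/B3 M6 -> E3/E4 P8 similar

(2, 0, R4, (0, 1))
(8, 0, R2, (0, 1))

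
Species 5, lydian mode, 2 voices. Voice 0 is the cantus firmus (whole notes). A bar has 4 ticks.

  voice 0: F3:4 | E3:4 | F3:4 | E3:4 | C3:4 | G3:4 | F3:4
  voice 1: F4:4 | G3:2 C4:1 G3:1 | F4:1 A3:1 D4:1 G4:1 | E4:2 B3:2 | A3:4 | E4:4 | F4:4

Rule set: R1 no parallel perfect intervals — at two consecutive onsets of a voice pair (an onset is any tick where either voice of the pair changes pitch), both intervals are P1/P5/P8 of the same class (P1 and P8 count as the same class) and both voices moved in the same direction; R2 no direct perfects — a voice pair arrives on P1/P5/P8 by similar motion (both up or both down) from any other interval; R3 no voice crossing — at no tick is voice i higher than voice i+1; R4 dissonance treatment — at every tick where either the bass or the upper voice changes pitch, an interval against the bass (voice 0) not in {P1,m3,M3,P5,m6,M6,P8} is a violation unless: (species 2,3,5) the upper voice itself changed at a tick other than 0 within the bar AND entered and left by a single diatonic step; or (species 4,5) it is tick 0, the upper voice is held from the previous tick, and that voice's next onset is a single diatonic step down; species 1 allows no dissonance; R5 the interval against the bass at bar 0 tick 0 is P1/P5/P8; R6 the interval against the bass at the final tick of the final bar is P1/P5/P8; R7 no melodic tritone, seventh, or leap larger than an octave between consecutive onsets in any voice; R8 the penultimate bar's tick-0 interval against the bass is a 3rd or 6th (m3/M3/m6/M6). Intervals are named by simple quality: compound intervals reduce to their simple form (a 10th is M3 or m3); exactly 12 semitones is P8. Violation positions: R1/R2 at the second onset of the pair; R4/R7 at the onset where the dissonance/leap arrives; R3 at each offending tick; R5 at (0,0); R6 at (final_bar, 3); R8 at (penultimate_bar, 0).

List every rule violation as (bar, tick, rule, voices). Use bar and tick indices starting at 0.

bar 0: v0=F3 v1=F4 downbeat P8
bar 1: v0=E3 v1=G3 downbeat m3
bar 2: v0=F3 v1=F4 downbeat P8
bar 3: v0=E3 v1=E4 downbeat P8
bar 4: v0=C3 v1=A3 downbeat M6
bar 5: v0=G3 v1=E4 downbeat M6
bar 6: v0=F3 v1=F4 downbeat P8
  -> R7 @ bar 1 tick 0 v(1,): F4->G3 leap 10st
  -> R2 @ bar 2 tick 0 v(0, 1): E3/G3 m3 -> F3/F4 P8 similar
  -> R7 @ bar 2 tick 0 v(1,): G3->F4 leap 10st
  -> R4 @ bar 2 tick 3 v(0, 1): F3/G4 M2 untreated
  -> R2 @ bar 3 tick 0 v(0, 1): F3/G4 M2 -> E3/E4 P8 similar

(1, 0, R7, (1,))
(2, 0, R2, (0, 1))
(2, 0, R7, (1,))
(2, 3, R4, (0, 1))
(3, 0, R2, (0, 1))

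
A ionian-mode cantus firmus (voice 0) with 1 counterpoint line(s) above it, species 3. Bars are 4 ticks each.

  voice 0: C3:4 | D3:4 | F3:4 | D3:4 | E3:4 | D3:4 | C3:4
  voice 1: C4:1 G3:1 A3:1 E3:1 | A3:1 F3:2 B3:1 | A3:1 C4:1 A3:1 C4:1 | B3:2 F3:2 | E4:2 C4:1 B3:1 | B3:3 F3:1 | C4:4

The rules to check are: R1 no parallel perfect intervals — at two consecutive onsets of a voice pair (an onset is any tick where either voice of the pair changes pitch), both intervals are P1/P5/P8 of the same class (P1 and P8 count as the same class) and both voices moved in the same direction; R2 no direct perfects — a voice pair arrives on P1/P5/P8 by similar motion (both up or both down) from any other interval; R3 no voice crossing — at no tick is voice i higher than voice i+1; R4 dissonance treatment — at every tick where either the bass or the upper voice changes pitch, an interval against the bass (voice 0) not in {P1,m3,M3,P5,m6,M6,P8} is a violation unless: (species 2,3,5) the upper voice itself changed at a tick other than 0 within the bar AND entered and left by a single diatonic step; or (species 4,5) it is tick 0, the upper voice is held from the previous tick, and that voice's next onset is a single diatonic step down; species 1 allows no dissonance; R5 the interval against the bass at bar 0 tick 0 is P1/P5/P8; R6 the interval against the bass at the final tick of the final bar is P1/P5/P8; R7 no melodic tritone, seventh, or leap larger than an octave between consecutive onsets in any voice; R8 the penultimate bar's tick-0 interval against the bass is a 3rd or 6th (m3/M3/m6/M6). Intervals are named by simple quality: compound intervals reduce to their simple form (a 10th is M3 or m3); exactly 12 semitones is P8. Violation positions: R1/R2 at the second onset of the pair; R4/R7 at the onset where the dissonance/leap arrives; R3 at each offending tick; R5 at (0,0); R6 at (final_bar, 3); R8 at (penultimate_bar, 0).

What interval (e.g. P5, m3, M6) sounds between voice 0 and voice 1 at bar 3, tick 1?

M6

voice 0=D3 voice 1=B3 -> M6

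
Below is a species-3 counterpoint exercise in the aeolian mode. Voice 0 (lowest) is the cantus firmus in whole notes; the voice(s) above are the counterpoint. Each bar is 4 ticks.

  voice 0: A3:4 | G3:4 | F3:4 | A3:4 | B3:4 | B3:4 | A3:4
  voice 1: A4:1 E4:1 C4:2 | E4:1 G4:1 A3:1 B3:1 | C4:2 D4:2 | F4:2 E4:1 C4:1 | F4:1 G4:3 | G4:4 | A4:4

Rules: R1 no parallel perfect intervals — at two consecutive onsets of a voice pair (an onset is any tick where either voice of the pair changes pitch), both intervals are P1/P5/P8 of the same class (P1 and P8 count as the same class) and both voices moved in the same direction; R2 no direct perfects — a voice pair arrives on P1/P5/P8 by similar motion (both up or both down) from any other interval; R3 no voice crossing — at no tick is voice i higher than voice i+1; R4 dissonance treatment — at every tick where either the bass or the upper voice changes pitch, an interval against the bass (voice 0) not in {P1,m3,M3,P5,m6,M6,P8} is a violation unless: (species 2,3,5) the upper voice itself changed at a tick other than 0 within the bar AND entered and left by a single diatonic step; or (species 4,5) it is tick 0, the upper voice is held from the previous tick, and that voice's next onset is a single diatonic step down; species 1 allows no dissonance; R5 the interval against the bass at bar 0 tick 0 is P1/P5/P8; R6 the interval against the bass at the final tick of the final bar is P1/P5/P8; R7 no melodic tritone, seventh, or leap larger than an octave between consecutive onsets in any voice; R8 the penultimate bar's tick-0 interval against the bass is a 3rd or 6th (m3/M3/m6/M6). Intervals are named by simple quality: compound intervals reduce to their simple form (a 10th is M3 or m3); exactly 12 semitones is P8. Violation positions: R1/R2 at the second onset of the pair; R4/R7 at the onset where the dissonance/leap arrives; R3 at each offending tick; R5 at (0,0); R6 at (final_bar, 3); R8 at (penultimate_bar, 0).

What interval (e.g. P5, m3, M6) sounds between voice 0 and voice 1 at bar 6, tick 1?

voice 0=A3 voice 1=A4 -> P8

P8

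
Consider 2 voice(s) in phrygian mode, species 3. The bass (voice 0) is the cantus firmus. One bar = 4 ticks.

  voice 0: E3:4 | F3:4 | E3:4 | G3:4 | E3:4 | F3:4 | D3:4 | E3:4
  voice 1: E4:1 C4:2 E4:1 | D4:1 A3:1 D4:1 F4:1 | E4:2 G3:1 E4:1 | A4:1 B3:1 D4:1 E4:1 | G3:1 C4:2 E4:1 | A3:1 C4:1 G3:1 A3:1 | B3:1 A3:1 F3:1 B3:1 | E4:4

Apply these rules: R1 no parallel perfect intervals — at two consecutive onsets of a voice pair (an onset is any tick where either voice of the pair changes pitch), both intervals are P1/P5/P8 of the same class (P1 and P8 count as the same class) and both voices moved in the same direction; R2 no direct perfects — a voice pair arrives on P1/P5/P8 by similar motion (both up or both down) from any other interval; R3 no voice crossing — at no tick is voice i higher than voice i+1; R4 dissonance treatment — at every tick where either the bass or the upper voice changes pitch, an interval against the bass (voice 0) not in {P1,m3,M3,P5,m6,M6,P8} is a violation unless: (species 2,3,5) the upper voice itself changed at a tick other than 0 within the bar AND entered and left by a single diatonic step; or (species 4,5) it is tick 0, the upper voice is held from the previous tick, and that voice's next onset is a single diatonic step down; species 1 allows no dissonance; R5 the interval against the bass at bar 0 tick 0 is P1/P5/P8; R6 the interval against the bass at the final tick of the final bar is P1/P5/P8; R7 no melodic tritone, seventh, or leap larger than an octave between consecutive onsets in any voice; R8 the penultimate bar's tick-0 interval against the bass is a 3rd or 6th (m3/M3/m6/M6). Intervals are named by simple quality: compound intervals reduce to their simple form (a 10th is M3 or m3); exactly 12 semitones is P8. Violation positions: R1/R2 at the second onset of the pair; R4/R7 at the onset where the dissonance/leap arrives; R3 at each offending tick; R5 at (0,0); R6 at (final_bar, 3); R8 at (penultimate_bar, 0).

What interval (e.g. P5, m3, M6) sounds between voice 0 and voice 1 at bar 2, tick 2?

voice 0=E3 voice 1=G3 -> m3

m3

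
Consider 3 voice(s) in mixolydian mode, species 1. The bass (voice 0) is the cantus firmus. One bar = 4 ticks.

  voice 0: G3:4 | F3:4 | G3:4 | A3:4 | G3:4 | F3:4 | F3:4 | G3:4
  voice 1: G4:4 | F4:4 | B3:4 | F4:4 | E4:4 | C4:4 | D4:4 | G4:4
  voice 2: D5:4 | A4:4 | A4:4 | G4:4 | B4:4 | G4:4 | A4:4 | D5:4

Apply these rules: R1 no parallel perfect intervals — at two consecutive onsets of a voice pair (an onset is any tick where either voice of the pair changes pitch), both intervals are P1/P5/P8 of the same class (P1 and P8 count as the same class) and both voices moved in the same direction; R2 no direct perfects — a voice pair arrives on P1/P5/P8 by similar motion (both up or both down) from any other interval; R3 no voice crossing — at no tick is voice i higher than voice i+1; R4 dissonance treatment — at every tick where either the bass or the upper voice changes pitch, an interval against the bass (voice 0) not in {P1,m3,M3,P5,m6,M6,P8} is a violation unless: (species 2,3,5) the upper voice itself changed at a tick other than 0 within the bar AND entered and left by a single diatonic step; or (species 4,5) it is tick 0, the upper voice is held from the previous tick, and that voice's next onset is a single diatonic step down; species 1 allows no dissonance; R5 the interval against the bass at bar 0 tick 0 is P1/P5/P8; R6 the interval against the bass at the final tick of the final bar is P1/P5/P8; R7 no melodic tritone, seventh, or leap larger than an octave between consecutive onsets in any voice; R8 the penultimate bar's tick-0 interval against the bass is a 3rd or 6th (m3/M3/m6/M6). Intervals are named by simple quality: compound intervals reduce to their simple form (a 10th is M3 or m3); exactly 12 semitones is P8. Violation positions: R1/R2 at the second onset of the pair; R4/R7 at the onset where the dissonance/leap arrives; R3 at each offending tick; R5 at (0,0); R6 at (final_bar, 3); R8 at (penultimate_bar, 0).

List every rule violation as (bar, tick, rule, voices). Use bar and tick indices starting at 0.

bar 0: v0=G3 v1=G4 v2=D5 downbeat P5
bar 1: v0=F3 v1=F4 v2=A4 downbeat M3
bar 2: v0=G3 v1=B3 v2=A4 downbeat M2
bar 3: v0=A3 v1=F4 v2=G4 downbeat m7
bar 4: v0=G3 v1=E4 v2=B4 downbeat M3
bar 5: v0=F3 v1=C4 v2=G4 downbeat M2
bar 6: v0=F3 v1=D4 v2=A4 downbeat M3
bar 7: v0=G3 v1=G4 v2=D5 downbeat P5
  -> R1 @ bar 1 tick 0 v(0, 1): G3/G4 P8 -> F3/F4 P8 similar
  -> R4 @ bar 2 tick 0 v(0, 2): G3/A4 M2 untreated
  -> R7 @ bar 2 tick 0 v(1,): F4->B3 leap 6st
  -> R4 @ bar 3 tick 0 v(0, 2): A3/G4 m7 untreated
  -> R7 @ bar 3 tick 0 v(1,): B3->F4 leap 6st
  -> R1 @ bar 5 tick 0 v(1, 2): E4/B4 P5 -> C4/G4 P5 similar
  -> R2 @ bar 5 tick 0 v(0, 1): G3/E4 M6 -> F3/C4 P5 similar
  -> R4 @ bar 5 tick 0 v(0, 2): F3/G4 M2 untreated
  -> R1 @ bar 6 tick 0 v(1, 2): C4/G4 P5 -> D4/A4 P5 similar
  -> R1 @ bar 7 tick 0 v(1, 2): D4/A4 P5 -> G4/D5 P5 similar
  -> R2 @ bar 7 tick 0 v(0, 1): F3/D4 M6 -> G3/G4 P8 similar
  -> R2 @ bar 7 tick 0 v(0, 2): F3/A4 M3 -> G3/D5 P5 similar

(1, 0, R1, (0, 1))
(2, 0, R4, (0, 2))
(2, 0, R7, (1,))
(3, 0, R4, (0, 2))
(3, 0, R7, (1,))
(5, 0, R1, (1, 2))
(5, 0, R2, (0, 1))
(5, 0, R4, (0, 2))
(6, 0, R1, (1, 2))
(7, 0, R1, (1, 2))
(7, 0, R2, (0, 1))
(7, 0, R2, (0, 2))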